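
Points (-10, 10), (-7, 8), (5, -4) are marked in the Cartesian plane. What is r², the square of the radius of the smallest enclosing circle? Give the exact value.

Call the three points A, B, C in the order given.
Side lengths²: AB² = 13, AC² = 421, BC² = 288.
Since AC² = 421 ≥ 288 + 13 = 301, the angle opposite AC is not acute, so the smallest enclosing circle has AC as diameter.
Centre = midpoint of AC = (-2.5, 3), r² = 421/4 = 105.25.

105.25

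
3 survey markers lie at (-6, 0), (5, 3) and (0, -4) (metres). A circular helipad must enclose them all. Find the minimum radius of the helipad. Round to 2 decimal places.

Call the three points A, B, C in the order given.
Side lengths²: AB² = 130, AC² = 52, BC² = 74.
Since AB² = 130 ≥ 74 + 52 = 126, the angle opposite AB is not acute, so the smallest enclosing circle has AB as diameter.
Centre = midpoint of AB = (-0.5, 1.5), r² = 130/4 = 32.5.
r = √(32.5) ≈ 5.70.

5.70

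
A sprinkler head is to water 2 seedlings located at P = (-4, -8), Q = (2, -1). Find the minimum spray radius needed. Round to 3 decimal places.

The smallest circle enclosing two points has them as diameter endpoints.
Centre = midpoint = (-1, -4.5); r² = |PQ|²/4 = 85/4 = 21.25.
r = √(21.25) ≈ 4.610.

4.610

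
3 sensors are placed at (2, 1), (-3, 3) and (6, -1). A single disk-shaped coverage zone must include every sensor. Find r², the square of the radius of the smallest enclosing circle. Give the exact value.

Call the three points A, B, C in the order given.
Side lengths²: AB² = 29, AC² = 20, BC² = 97.
Since BC² = 97 ≥ 29 + 20 = 49, the angle opposite BC is not acute, so the smallest enclosing circle has BC as diameter.
Centre = midpoint of BC = (1.5, 1), r² = 97/4 = 24.25.

24.25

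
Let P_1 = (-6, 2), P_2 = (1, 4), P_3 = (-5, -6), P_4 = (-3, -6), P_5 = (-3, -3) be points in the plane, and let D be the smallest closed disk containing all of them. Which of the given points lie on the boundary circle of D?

P_2, P_3

The minimum enclosing circle of a finite set is fixed by two of the points (as a diameter) or three (as a circumcircle).
The farthest pair is P_2–P_3 with squared distance 136. The circle on this segment as diameter has centre (-2, -1) and r² = 136/4 = 34.
Check P_1: distance² to centre = 25 ≤ 34, so it lies inside.
All remaining points lie in this disk, and no smaller disk contains both endpoints, so this is the minimum enclosing circle.
The points at distance exactly r from the centre are P_2, P_3 — 2 points.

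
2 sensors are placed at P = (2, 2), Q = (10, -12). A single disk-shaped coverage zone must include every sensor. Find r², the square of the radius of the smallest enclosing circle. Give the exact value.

65

The smallest circle enclosing two points has them as diameter endpoints.
Centre = midpoint = (6, -5); r² = |PQ|²/4 = 260/4 = 65.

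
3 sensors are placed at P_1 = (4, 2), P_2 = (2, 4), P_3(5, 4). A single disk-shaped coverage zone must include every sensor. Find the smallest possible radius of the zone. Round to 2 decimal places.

1.58

Side lengths²: P_1P_2² = 8, P_1P_3² = 5, P_2P_3² = 9.
Since P_2P_3² = 9 < 8 + 5 = 13, the triangle is acute, so the smallest enclosing circle is the circumcircle.
Circumcentre = (3.5, 3.5), r² = 2.5.
r = √(2.5) ≈ 1.58.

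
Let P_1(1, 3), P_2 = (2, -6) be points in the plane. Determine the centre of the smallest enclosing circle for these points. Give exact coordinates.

(1.5, -1.5)

The smallest circle enclosing two points has them as diameter endpoints.
Centre = midpoint = (1.5, -1.5); r² = |P_1P_2|²/4 = 82/4 = 20.5.
Centre = (1.5, -1.5).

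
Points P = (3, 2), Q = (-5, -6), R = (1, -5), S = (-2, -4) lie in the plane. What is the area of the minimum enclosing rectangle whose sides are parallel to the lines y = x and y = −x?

40

In coordinates u = x + y, v = x − y the rectangle is axis-aligned; the map (x,y)→(u,v) scales areas by 2.
u-values: 5, -11, -4, -6; range = 5 − (-11) = 16.
v-values: 1, 1, 6, 2; range = 6 − 1 = 5.
Area = (16 × 5) / 2 = 40.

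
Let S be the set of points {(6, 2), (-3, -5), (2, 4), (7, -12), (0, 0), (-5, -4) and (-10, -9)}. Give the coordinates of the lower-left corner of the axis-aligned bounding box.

x-range [-10, 7], y-range [-12, 4].
The lower-left corner is (-10, -12).

(-10, -12)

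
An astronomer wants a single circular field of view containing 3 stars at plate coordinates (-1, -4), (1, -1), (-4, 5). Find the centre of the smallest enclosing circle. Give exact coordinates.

Call the three points A, B, C in the order given.
Side lengths²: AB² = 13, AC² = 90, BC² = 61.
Since AC² = 90 ≥ 61 + 13 = 74, the angle opposite AC is not acute, so the smallest enclosing circle has AC as diameter.
Centre = midpoint of AC = (-2.5, 0.5), r² = 90/4 = 22.5.
Centre = (-2.5, 0.5).

(-2.5, 0.5)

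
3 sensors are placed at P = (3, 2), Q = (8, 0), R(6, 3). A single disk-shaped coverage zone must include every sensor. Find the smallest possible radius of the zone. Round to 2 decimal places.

2.69

Side lengths²: PQ² = 29, PR² = 10, QR² = 13.
Since PQ² = 29 ≥ 13 + 10 = 23, the angle opposite PQ is not acute, so the smallest enclosing circle has PQ as diameter.
Centre = midpoint of PQ = (5.5, 1), r² = 29/4 = 7.25.
r = √(7.25) ≈ 2.69.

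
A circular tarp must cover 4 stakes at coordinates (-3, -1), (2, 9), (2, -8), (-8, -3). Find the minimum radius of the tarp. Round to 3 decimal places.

By Welzl's lemma the MEC is supported by two points (diametrically opposite) or three points (on a circumcircle).
The minimum enclosing circle is determined by three boundary points: (2, 9), (2, -8), (-8, -3).
Their circumcentre is (0, 0.5) with r² = 76.25.
The farthest remaining point (-3, -1) is at distance² 11.25 ≤ 76.25.
r = √(76.25) ≈ 8.732.

8.732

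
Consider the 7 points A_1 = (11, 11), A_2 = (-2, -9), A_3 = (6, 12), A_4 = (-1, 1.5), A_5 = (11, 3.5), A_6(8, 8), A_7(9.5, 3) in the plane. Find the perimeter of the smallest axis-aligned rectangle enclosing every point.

68

Width = max x − min x = 11 − (-2) = 13.
Height = max y − min y = 12 − (-9) = 21.
Perimeter = 2(13 + 21) = 68.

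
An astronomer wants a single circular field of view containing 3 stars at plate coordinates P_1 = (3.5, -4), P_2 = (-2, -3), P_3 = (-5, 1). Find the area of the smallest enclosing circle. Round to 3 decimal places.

76.380

Side lengths²: P_1P_2² = 31.25, P_1P_3² = 97.25, P_2P_3² = 25.
Since P_1P_3² = 97.25 ≥ 31.25 + 25 = 56.25, the angle opposite P_1P_3 is not acute, so the smallest enclosing circle has P_1P_3 as diameter.
Centre = midpoint of P_1P_3 = (-0.75, -1.5), r² = 97.25/4 = 24.3125.
Area = π·r² = π·24.3125 ≈ 76.380.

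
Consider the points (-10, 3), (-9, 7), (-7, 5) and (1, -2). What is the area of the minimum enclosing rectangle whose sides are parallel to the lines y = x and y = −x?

57

In coordinates u = x + y, v = x − y the rectangle is axis-aligned; the map (x,y)→(u,v) scales areas by 2.
u-values: -7, -2, -2, -1; range = -1 − (-7) = 6.
v-values: -13, -16, -12, 3; range = 3 − (-16) = 19.
Area = (6 × 19) / 2 = 57.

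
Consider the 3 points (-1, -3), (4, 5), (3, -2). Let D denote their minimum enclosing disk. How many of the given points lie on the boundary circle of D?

Call the three points A, B, C in the order given.
Side lengths²: AB² = 89, AC² = 17, BC² = 50.
Since AB² = 89 ≥ 50 + 17 = 67, the angle opposite AB is not acute, so the smallest enclosing circle has AB as diameter.
Centre = midpoint of AB = (1.5, 1), r² = 89/4 = 22.25.
The points at distance exactly r from the centre are (-1, -3), (4, 5) — 2 points.

2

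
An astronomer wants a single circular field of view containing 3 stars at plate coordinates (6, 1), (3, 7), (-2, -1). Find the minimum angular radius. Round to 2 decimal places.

4.83

Call the three points A, B, C in the order given.
Side lengths²: AB² = 45, AC² = 68, BC² = 89.
Since BC² = 89 < 68 + 45 = 113, the triangle is acute, so the smallest enclosing circle is the circumcircle.
Circumcentre = (25/18, 22/9), r² = 7565/324.
r = √(7565/324) ≈ 4.83.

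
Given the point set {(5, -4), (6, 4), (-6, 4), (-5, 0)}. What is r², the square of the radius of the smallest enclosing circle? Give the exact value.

The minimum enclosing circle is determined by three boundary points: (5, -4), (6, 4), (-6, 4).
Their circumcentre is (0, 0.6875) with r² = 46.97265625.
The farthest remaining point (-5, 0) is at distance² 25.47265625 ≤ 46.97265625.

46.97265625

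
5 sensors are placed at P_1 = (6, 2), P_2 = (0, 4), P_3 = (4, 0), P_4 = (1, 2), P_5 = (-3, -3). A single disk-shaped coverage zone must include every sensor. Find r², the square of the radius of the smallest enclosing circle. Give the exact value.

26.5

By Welzl's lemma the MEC is supported by two points (diametrically opposite) or three points (on a circumcircle).
The farthest pair is P_1–P_5 with squared distance 106. The circle on this segment as diameter has centre (1.5, -0.5) and r² = 106/4 = 26.5.
Check P_2: distance² to centre = 22.5 ≤ 26.5, so it lies inside.
All remaining points lie in this disk, and no smaller disk contains both endpoints, so this is the minimum enclosing circle.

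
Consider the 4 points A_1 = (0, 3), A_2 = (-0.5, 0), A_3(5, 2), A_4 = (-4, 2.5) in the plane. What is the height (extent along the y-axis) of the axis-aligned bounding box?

3

max y = 3, min y = 0, so height = 3.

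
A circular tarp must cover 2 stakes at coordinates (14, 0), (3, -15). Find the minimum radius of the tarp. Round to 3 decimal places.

9.301

The smallest circle enclosing two points has them as diameter endpoints.
Centre = midpoint = (8.5, -7.5); r² = |(14, 0)−(3, -15)|²/4 = 346/4 = 86.5.
r = √(86.5) ≈ 9.301.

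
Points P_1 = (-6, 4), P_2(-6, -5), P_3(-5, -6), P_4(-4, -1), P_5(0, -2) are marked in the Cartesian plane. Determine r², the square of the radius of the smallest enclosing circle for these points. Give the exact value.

4141/162

The minimum enclosing circle is determined by three boundary points: P_1, P_3, P_5.
Their circumcentre is (-89/18, -17/18) with r² = 4141/162.
The farthest remaining point P_2 is at distance² 2845/162 ≤ 4141/162.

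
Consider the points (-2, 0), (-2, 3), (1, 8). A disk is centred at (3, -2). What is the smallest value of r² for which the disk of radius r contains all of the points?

104

The required radius is the distance from (3, -2) to the farthest point.
Squared distances: 29, 50, 104.
Maximum is 104, attained at (1, 8).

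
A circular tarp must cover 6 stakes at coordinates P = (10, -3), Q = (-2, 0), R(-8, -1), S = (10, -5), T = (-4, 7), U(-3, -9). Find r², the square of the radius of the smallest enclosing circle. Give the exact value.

90.3125

By Welzl's lemma the MEC is supported by two points (diametrically opposite) or three points (on a circumcircle).
The minimum enclosing circle is determined by three boundary points: R, S, T.
Their circumcentre is (1.5, -0.75) with r² = 90.3125.
The farthest remaining point U is at distance² 88.3125 ≤ 90.3125.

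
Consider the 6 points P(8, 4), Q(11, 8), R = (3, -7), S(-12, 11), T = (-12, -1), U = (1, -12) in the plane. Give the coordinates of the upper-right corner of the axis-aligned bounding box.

x-range [-12, 11], y-range [-12, 11].
The upper-right corner is (11, 11).

(11, 11)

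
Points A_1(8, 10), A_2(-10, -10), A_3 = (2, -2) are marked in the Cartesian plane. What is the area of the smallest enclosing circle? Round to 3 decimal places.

568.628

Side lengths²: A_1A_2² = 724, A_1A_3² = 180, A_2A_3² = 208.
Since A_1A_2² = 724 ≥ 208 + 180 = 388, the angle opposite A_1A_2 is not acute, so the smallest enclosing circle has A_1A_2 as diameter.
Centre = midpoint of A_1A_2 = (-1, 0), r² = 724/4 = 181.
Area = π·r² = π·181 ≈ 568.628.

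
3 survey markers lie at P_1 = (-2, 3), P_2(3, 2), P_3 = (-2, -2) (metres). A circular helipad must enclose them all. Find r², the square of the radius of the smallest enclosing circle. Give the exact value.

Side lengths²: P_1P_2² = 26, P_1P_3² = 25, P_2P_3² = 41.
Since P_2P_3² = 41 < 26 + 25 = 51, the triangle is acute, so the smallest enclosing circle is the circumcircle.
Circumcentre = (0.1, 0.5), r² = 10.66.

10.66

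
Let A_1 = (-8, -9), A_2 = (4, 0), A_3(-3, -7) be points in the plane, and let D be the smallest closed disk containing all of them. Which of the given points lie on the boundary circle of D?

A_1, A_2

Side lengths²: A_1A_2² = 225, A_1A_3² = 29, A_2A_3² = 98.
Since A_1A_2² = 225 ≥ 98 + 29 = 127, the angle opposite A_1A_2 is not acute, so the smallest enclosing circle has A_1A_2 as diameter.
Centre = midpoint of A_1A_2 = (-2, -4.5), r² = 225/4 = 56.25.
The points at distance exactly r from the centre are A_1, A_2 — 2 points.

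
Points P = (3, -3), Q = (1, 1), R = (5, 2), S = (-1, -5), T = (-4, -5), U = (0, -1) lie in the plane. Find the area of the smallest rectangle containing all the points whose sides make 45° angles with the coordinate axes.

48

In coordinates u = x + y, v = x − y the rectangle is axis-aligned; the map (x,y)→(u,v) scales areas by 2.
u-values: 0, 2, 7, -6, -9, -1; range = 7 − (-9) = 16.
v-values: 6, 0, 3, 4, 1, 1; range = 6 − 0 = 6.
Area = (16 × 6) / 2 = 48.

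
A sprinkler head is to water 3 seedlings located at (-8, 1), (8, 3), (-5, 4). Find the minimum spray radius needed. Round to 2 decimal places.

8.06

Call the three points A, B, C in the order given.
Side lengths²: AB² = 260, AC² = 18, BC² = 170.
Since AB² = 260 ≥ 170 + 18 = 188, the angle opposite AB is not acute, so the smallest enclosing circle has AB as diameter.
Centre = midpoint of AB = (0, 2), r² = 260/4 = 65.
r = √65 ≈ 8.06.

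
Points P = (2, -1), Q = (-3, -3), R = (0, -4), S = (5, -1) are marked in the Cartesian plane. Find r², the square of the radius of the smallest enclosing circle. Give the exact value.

17

A smallest enclosing disk is always determined by at most three of the input points on its boundary.
The farthest pair is Q–S with squared distance 68. The circle on this segment as diameter has centre (1, -2) and r² = 68/4 = 17.
Check P: distance² to centre = 2 ≤ 17, so it lies inside.
All remaining points lie in this disk, and no smaller disk contains both endpoints, so this is the minimum enclosing circle.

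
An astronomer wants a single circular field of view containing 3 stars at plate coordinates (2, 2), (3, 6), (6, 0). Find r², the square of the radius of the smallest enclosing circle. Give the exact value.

Call the three points A, B, C in the order given.
Side lengths²: AB² = 17, AC² = 20, BC² = 45.
Since BC² = 45 ≥ 20 + 17 = 37, the angle opposite BC is not acute, so the smallest enclosing circle has BC as diameter.
Centre = midpoint of BC = (4.5, 3), r² = 45/4 = 11.25.

11.25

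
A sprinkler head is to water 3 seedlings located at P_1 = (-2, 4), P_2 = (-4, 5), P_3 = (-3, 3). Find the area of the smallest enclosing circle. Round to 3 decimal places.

Side lengths²: P_1P_2² = 5, P_1P_3² = 2, P_2P_3² = 5.
Since P_2P_3² = 5 < 5 + 2 = 7, the triangle is acute, so the smallest enclosing circle is the circumcircle.
Circumcentre = (-19/6, 25/6), r² = 25/18.
Area = π·r² = π·25/18 ≈ 4.363.

4.363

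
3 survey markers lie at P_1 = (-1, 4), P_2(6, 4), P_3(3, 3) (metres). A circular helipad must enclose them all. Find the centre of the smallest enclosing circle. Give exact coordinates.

(2.5, 4)

Side lengths²: P_1P_2² = 49, P_1P_3² = 17, P_2P_3² = 10.
Since P_1P_2² = 49 ≥ 17 + 10 = 27, the angle opposite P_1P_2 is not acute, so the smallest enclosing circle has P_1P_2 as diameter.
Centre = midpoint of P_1P_2 = (2.5, 4), r² = 49/4 = 12.25.
Centre = (2.5, 4).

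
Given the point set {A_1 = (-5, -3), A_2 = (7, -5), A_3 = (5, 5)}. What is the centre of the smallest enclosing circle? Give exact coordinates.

Side lengths²: A_1A_2² = 148, A_1A_3² = 164, A_2A_3² = 104.
Since A_1A_3² = 164 < 148 + 104 = 252, the triangle is acute, so the smallest enclosing circle is the circumcircle.
Circumcentre = (44/29, -26/29), r² = 39442/841.
Centre = (44/29, -26/29).

(44/29, -26/29)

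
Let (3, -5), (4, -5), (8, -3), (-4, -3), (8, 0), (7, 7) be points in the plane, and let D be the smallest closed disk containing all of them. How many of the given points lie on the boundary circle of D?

By Welzl's lemma the MEC is supported by two points (diametrically opposite) or three points (on a circumcircle).
The minimum enclosing circle is determined by three boundary points: (8, -3), (-4, -3), (7, 7).
Their circumcentre is (2, 1.45) with r² = 55.8025.
The farthest remaining point (4, -5) is at distance² 45.6025 ≤ 55.8025.
The points at distance exactly r from the centre are (8, -3), (-4, -3), (7, 7) — 3 points.

3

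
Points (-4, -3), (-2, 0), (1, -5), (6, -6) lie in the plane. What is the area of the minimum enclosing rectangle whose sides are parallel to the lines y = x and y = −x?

In coordinates u = x + y, v = x − y the rectangle is axis-aligned; the map (x,y)→(u,v) scales areas by 2.
u-values: -7, -2, -4, 0; range = 0 − (-7) = 7.
v-values: -1, -2, 6, 12; range = 12 − (-2) = 14.
Area = (7 × 14) / 2 = 49.

49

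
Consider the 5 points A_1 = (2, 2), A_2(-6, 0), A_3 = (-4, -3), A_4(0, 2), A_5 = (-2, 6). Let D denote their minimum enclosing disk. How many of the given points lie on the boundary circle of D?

A smallest enclosing disk is always determined by at most three of the input points on its boundary.
The minimum enclosing circle is determined by three boundary points: A_1, A_3, A_5.
Their circumcentre is (-57/22, 31/22) with r² = 5185/242.
The farthest remaining point A_2 is at distance² 3293/242 ≤ 5185/242.
The points at distance exactly r from the centre are A_1, A_3, A_5 — 3 points.

3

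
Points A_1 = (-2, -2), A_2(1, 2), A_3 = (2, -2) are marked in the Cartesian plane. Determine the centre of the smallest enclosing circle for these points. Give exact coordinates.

Side lengths²: A_1A_2² = 25, A_1A_3² = 16, A_2A_3² = 17.
Since A_1A_2² = 25 < 17 + 16 = 33, the triangle is acute, so the smallest enclosing circle is the circumcircle.
Circumcentre = (0, -0.375), r² = 6.640625.
Centre = (0, -0.375).

(0, -0.375)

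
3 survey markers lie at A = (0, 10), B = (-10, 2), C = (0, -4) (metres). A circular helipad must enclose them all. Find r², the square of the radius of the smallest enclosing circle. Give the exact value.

Side lengths²: AB² = 164, AC² = 196, BC² = 136.
Since AC² = 196 < 164 + 136 = 300, the triangle is acute, so the smallest enclosing circle is the circumcircle.
Circumcentre = (-2.6, 3), r² = 55.76.

55.76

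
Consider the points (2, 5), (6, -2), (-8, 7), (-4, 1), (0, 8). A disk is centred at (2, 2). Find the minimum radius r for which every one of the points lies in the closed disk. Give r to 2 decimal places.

The required radius is the distance from (2, 2) to the farthest point.
Squared distances: 9, 32, 125, 37, 40.
Maximum is 125, attained at (-8, 7).
r = √125 ≈ 11.18.

11.18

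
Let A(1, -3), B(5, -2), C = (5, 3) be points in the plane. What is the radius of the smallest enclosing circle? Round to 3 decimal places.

Side lengths²: AB² = 17, AC² = 52, BC² = 25.
Since AC² = 52 ≥ 25 + 17 = 42, the angle opposite AC is not acute, so the smallest enclosing circle has AC as diameter.
Centre = midpoint of AC = (3, 0), r² = 52/4 = 13.
r = √13 ≈ 3.606.

3.606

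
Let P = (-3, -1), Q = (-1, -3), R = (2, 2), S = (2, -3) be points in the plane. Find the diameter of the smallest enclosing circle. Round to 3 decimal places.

The minimum enclosing circle of a finite set is fixed by two of the points (as a diameter) or three (as a circumcircle).
The minimum enclosing circle is determined by three boundary points: P, R, S.
Their circumcentre is (0.1, -0.5) with r² = 9.86.
The farthest remaining point Q is at distance² 7.46 ≤ 9.86.
Diameter = 2r = 2√(9.86) ≈ 6.280.

6.280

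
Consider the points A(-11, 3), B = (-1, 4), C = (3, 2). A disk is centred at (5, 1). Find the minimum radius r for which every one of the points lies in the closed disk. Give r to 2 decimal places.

16.12

The required radius is the distance from (5, 1) to the farthest point.
Squared distances: 260, 45, 5.
Maximum is 260, attained at A.
r = √260 ≈ 16.12.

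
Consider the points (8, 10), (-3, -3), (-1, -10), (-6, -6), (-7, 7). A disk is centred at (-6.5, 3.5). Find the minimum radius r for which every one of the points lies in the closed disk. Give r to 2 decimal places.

15.89

The required radius is the distance from (-6.5, 3.5) to the farthest point.
Squared distances: 252.5, 54.5, 212.5, 90.5, 12.5.
Maximum is 252.5, attained at (8, 10).
r = √(252.5) ≈ 15.89.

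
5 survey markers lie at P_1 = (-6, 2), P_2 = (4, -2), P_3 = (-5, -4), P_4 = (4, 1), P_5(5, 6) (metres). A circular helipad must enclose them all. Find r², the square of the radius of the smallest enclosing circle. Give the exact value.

50

The minimum enclosing circle of a finite set is fixed by two of the points (as a diameter) or three (as a circumcircle).
The farthest pair is P_3–P_5 with squared distance 200. The circle on this segment as diameter has centre (0, 1) and r² = 200/4 = 50.
Check P_1: distance² to centre = 37 ≤ 50, so it lies inside.
All remaining points lie in this disk, and no smaller disk contains both endpoints, so this is the minimum enclosing circle.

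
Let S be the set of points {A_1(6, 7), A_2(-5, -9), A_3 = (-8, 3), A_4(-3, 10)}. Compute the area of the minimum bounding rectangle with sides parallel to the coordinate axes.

266

x ranges over [-8, 6], width 14.
y ranges over [-9, 10], height 19.
Area = 14 × 19 = 266.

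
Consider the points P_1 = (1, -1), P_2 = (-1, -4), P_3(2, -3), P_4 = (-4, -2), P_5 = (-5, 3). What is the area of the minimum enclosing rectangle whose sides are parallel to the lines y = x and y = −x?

39

In coordinates u = x + y, v = x − y the rectangle is axis-aligned; the map (x,y)→(u,v) scales areas by 2.
u-values: 0, -5, -1, -6, -2; range = 0 − (-6) = 6.
v-values: 2, 3, 5, -2, -8; range = 5 − (-8) = 13.
Area = (6 × 13) / 2 = 39.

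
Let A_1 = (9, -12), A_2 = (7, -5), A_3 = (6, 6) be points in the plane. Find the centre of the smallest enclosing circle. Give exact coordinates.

Side lengths²: A_1A_2² = 53, A_1A_3² = 333, A_2A_3² = 122.
Since A_1A_3² = 333 ≥ 122 + 53 = 175, the angle opposite A_1A_3 is not acute, so the smallest enclosing circle has A_1A_3 as diameter.
Centre = midpoint of A_1A_3 = (7.5, -3), r² = 333/4 = 83.25.
Centre = (7.5, -3).

(7.5, -3)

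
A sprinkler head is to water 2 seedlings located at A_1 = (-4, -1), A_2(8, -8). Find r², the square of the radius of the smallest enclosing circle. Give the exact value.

48.25

The smallest circle enclosing two points has them as diameter endpoints.
Centre = midpoint = (2, -4.5); r² = |A_1A_2|²/4 = 193/4 = 48.25.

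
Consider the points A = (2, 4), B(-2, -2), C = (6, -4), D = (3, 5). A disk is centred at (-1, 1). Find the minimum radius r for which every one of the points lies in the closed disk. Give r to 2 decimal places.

The required radius is the distance from (-1, 1) to the farthest point.
Squared distances: 18, 10, 74, 32.
Maximum is 74, attained at C.
r = √74 ≈ 8.60.

8.60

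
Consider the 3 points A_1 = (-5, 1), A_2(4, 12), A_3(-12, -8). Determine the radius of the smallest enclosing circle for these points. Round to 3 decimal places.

12.806

Side lengths²: A_1A_2² = 202, A_1A_3² = 130, A_2A_3² = 656.
Since A_2A_3² = 656 ≥ 202 + 130 = 332, the angle opposite A_2A_3 is not acute, so the smallest enclosing circle has A_2A_3 as diameter.
Centre = midpoint of A_2A_3 = (-4, 2), r² = 656/4 = 164.
r = √164 ≈ 12.806.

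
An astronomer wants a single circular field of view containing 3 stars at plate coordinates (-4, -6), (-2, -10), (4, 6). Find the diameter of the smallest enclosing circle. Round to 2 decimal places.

Call the three points A, B, C in the order given.
Side lengths²: AB² = 20, AC² = 208, BC² = 292.
Since BC² = 292 ≥ 208 + 20 = 228, the angle opposite BC is not acute, so the smallest enclosing circle has BC as diameter.
Centre = midpoint of BC = (1, -2), r² = 292/4 = 73.
Diameter = 2r = 2√73 ≈ 17.09.

17.09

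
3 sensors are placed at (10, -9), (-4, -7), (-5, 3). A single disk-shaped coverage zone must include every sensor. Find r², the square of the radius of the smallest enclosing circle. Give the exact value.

92.25

Call the three points A, B, C in the order given.
Side lengths²: AB² = 200, AC² = 369, BC² = 101.
Since AC² = 369 ≥ 200 + 101 = 301, the angle opposite AC is not acute, so the smallest enclosing circle has AC as diameter.
Centre = midpoint of AC = (2.5, -3), r² = 369/4 = 92.25.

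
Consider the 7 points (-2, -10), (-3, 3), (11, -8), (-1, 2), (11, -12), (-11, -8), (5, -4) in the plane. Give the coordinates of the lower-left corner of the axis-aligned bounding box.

(-11, -12)

x-range [-11, 11], y-range [-12, 3].
The lower-left corner is (-11, -12).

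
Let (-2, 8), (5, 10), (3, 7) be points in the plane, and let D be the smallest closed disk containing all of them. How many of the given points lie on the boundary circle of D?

2

Call the three points A, B, C in the order given.
Side lengths²: AB² = 53, AC² = 26, BC² = 13.
Since AB² = 53 ≥ 26 + 13 = 39, the angle opposite AB is not acute, so the smallest enclosing circle has AB as diameter.
Centre = midpoint of AB = (1.5, 9), r² = 53/4 = 13.25.
The points at distance exactly r from the centre are (-2, 8), (5, 10) — 2 points.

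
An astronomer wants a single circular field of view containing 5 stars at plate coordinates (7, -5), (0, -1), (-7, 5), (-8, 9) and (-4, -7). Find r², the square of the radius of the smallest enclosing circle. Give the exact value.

105.25

By Welzl's lemma the MEC is supported by two points (diametrically opposite) or three points (on a circumcircle).
The farthest pair is (7, -5)–(-8, 9) with squared distance 421. The circle on this segment as diameter has centre (-0.5, 2) and r² = 421/4 = 105.25.
Check (0, -1): distance² to centre = 9.25 ≤ 105.25, so it lies inside.
All remaining points lie in this disk, and no smaller disk contains both endpoints, so this is the minimum enclosing circle.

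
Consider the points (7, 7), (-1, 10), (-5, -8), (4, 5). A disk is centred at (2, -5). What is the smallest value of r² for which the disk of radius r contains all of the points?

234

The required radius is the distance from (2, -5) to the farthest point.
Squared distances: 169, 234, 58, 104.
Maximum is 234, attained at (-1, 10).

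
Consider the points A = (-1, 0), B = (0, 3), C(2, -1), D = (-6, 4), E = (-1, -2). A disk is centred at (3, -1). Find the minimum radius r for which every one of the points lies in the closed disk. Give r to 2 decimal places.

The required radius is the distance from (3, -1) to the farthest point.
Squared distances: 17, 25, 1, 106, 17.
Maximum is 106, attained at D.
r = √106 ≈ 10.30.

10.30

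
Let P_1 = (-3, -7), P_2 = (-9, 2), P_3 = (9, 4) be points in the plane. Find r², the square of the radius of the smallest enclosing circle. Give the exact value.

141245/1682

Side lengths²: P_1P_2² = 117, P_1P_3² = 265, P_2P_3² = 328.
Since P_2P_3² = 328 < 265 + 117 = 382, the triangle is acute, so the smallest enclosing circle is the circumcircle.
Circumcentre = (9/58, 93/58), r² = 141245/1682.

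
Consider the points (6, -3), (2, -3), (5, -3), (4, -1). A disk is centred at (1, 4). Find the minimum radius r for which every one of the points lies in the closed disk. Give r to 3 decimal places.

8.602

The required radius is the distance from (1, 4) to the farthest point.
Squared distances: 74, 50, 65, 34.
Maximum is 74, attained at (6, -3).
r = √74 ≈ 8.602.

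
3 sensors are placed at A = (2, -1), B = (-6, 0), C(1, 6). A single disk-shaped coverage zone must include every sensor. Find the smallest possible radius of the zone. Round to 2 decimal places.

4.78

Side lengths²: AB² = 65, AC² = 50, BC² = 85.
Since BC² = 85 < 65 + 50 = 115, the triangle is acute, so the smallest enclosing circle is the circumcircle.
Circumcentre = (-37/22, 45/22), r² = 5525/242.
r = √(5525/242) ≈ 4.78.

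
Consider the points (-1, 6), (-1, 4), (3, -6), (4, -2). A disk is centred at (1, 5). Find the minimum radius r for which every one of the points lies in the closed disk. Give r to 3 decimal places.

The required radius is the distance from (1, 5) to the farthest point.
Squared distances: 5, 5, 125, 58.
Maximum is 125, attained at (3, -6).
r = √125 ≈ 11.180.

11.180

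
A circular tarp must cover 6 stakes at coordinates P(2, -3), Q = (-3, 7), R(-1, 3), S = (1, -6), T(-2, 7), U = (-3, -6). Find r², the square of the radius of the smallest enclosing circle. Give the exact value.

46.25

A smallest enclosing disk is always determined by at most three of the input points on its boundary.
The farthest pair is Q–S with squared distance 185. The circle on this segment as diameter has centre (-1, 0.5) and r² = 185/4 = 46.25.
Check P: distance² to centre = 21.25 ≤ 46.25, so it lies inside.
All remaining points lie in this disk, and no smaller disk contains both endpoints, so this is the minimum enclosing circle.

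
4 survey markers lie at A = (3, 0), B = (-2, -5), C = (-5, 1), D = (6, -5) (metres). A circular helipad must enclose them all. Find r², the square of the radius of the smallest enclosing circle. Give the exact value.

39.25

A smallest enclosing disk is always determined by at most three of the input points on its boundary.
The farthest pair is C–D with squared distance 157. The circle on this segment as diameter has centre (0.5, -2) and r² = 157/4 = 39.25.
Check A: distance² to centre = 10.25 ≤ 39.25, so it lies inside.
All remaining points lie in this disk, and no smaller disk contains both endpoints, so this is the minimum enclosing circle.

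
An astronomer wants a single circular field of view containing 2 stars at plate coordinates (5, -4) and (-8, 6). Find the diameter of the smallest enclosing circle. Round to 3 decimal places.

The smallest circle enclosing two points has them as diameter endpoints.
Centre = midpoint = (-1.5, 1); r² = |(5, -4)−(-8, 6)|²/4 = 269/4 = 67.25.
Diameter = 2r = 2√(67.25) ≈ 16.401.

16.401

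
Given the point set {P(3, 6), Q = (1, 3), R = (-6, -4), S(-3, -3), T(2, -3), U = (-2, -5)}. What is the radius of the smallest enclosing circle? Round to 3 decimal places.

6.727

The farthest pair is P–R with squared distance 181. The circle on this segment as diameter has centre (-1.5, 1) and r² = 181/4 = 45.25.
Check Q: distance² to centre = 10.25 ≤ 45.25, so it lies inside.
All remaining points lie in this disk, and no smaller disk contains both endpoints, so this is the minimum enclosing circle.
r = √(45.25) ≈ 6.727.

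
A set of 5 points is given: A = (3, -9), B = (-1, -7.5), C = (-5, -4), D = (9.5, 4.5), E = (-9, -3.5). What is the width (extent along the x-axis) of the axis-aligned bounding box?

18.5

max x = 9.5, min x = -9, so width = 18.5.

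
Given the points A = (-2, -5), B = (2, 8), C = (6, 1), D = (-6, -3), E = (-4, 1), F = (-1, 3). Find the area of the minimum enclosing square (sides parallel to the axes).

169

The bounding box has width 12 and height 13.
An axis-aligned square enclosing the set must have side ≥ max(width, height).
So the minimum side is max(12, 13) = 13.
Area = 13² = 169.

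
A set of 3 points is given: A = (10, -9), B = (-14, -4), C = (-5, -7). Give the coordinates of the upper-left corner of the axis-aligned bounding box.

x-range [-14, 10], y-range [-9, -4].
The upper-left corner is (-14, -4).

(-14, -4)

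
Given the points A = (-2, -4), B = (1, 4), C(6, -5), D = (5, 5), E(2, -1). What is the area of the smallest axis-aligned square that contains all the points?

100

The bounding box has width 8 and height 10.
An axis-aligned square enclosing the set must have side ≥ max(width, height).
So the minimum side is max(8, 10) = 10.
Area = 10² = 100.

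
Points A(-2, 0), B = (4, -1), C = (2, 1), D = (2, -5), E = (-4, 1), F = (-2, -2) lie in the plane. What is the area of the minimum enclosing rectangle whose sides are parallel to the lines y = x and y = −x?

In coordinates u = x + y, v = x − y the rectangle is axis-aligned; the map (x,y)→(u,v) scales areas by 2.
u-values: -2, 3, 3, -3, -3, -4; range = 3 − (-4) = 7.
v-values: -2, 5, 1, 7, -5, 0; range = 7 − (-5) = 12.
Area = (7 × 12) / 2 = 42.

42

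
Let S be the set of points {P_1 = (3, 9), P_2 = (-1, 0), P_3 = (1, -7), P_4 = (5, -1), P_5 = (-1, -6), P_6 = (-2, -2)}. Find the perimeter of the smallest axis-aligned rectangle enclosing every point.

Width = max x − min x = 5 − (-2) = 7.
Height = max y − min y = 9 − (-7) = 16.
Perimeter = 2(7 + 16) = 46.

46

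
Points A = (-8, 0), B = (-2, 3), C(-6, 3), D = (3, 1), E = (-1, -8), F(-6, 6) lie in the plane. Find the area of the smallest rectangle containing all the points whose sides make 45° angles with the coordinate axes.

In coordinates u = x + y, v = x − y the rectangle is axis-aligned; the map (x,y)→(u,v) scales areas by 2.
u-values: -8, 1, -3, 4, -9, 0; range = 4 − (-9) = 13.
v-values: -8, -5, -9, 2, 7, -12; range = 7 − (-12) = 19.
Area = (13 × 19) / 2 = 123.5.

123.5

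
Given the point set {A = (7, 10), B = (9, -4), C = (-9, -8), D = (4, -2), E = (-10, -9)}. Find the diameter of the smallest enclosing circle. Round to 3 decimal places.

By Welzl's lemma the MEC is supported by two points (diametrically opposite) or three points (on a circumcircle).
The farthest pair is A–E with squared distance 650. The circle on this segment as diameter has centre (-1.5, 0.5) and r² = 650/4 = 162.5.
Check B: distance² to centre = 130.5 ≤ 162.5, so it lies inside.
All remaining points lie in this disk, and no smaller disk contains both endpoints, so this is the minimum enclosing circle.
Diameter = 2r = 2√(162.5) ≈ 25.495.

25.495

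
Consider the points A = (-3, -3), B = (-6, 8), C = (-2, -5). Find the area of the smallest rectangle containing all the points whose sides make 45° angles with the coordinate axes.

In coordinates u = x + y, v = x − y the rectangle is axis-aligned; the map (x,y)→(u,v) scales areas by 2.
u-values: -6, 2, -7; range = 2 − (-7) = 9.
v-values: 0, -14, 3; range = 3 − (-14) = 17.
Area = (9 × 17) / 2 = 76.5.

76.5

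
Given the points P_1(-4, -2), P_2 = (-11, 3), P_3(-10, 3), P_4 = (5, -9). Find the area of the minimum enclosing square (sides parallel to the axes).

The bounding box has width 16 and height 12.
An axis-aligned square enclosing the set must have side ≥ max(width, height).
So the minimum side is max(16, 12) = 16.
Area = 16² = 256.

256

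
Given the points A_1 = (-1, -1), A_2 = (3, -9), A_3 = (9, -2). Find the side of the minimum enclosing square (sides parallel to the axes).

10

The bounding box has width 10 and height 8.
An axis-aligned square enclosing the set must have side ≥ max(width, height).
So the minimum side is max(10, 8) = 10.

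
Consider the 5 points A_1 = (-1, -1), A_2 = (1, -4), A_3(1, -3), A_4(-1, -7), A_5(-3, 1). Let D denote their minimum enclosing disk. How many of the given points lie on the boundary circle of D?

2

A smallest enclosing disk is always determined by at most three of the input points on its boundary.
The farthest pair is A_4–A_5 with squared distance 68. The circle on this segment as diameter has centre (-2, -3) and r² = 68/4 = 17.
Check A_1: distance² to centre = 5 ≤ 17, so it lies inside.
All remaining points lie in this disk, and no smaller disk contains both endpoints, so this is the minimum enclosing circle.
The points at distance exactly r from the centre are A_4, A_5 — 2 points.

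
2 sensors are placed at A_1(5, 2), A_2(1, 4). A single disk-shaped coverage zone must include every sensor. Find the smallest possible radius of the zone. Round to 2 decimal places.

The smallest circle enclosing two points has them as diameter endpoints.
Centre = midpoint = (3, 3); r² = |A_1A_2|²/4 = 20/4 = 5.
r = √5 ≈ 2.24.

2.24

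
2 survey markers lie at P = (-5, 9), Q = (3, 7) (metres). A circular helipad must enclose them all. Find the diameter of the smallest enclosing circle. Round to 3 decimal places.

8.246

The smallest circle enclosing two points has them as diameter endpoints.
Centre = midpoint = (-1, 8); r² = |PQ|²/4 = 68/4 = 17.
Diameter = 2r = 2√17 ≈ 8.246.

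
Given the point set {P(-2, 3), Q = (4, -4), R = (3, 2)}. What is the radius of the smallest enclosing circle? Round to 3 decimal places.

Side lengths²: PQ² = 85, PR² = 26, QR² = 37.
Since PQ² = 85 ≥ 37 + 26 = 63, the angle opposite PQ is not acute, so the smallest enclosing circle has PQ as diameter.
Centre = midpoint of PQ = (1, -0.5), r² = 85/4 = 21.25.
r = √(21.25) ≈ 4.610.

4.610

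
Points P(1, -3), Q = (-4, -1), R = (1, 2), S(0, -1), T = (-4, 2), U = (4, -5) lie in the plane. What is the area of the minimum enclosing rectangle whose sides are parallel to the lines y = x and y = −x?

In coordinates u = x + y, v = x − y the rectangle is axis-aligned; the map (x,y)→(u,v) scales areas by 2.
u-values: -2, -5, 3, -1, -2, -1; range = 3 − (-5) = 8.
v-values: 4, -3, -1, 1, -6, 9; range = 9 − (-6) = 15.
Area = (8 × 15) / 2 = 60.

60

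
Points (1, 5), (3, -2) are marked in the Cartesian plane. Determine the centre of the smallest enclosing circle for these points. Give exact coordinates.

The smallest circle enclosing two points has them as diameter endpoints.
Centre = midpoint = (2, 1.5); r² = |(1, 5)−(3, -2)|²/4 = 53/4 = 13.25.
Centre = (2, 1.5).

(2, 1.5)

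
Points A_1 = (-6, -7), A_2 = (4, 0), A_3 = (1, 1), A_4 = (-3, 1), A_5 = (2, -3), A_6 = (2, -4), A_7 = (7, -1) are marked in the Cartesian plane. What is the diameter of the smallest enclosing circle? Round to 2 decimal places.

The minimum enclosing circle of a finite set is fixed by two of the points (as a diameter) or three (as a circumcircle).
The farthest pair is A_1–A_7 with squared distance 205. The circle on this segment as diameter has centre (0.5, -4) and r² = 205/4 = 51.25.
Check A_2: distance² to centre = 28.25 ≤ 51.25, so it lies inside.
All remaining points lie in this disk, and no smaller disk contains both endpoints, so this is the minimum enclosing circle.
Diameter = 2r = 2√(51.25) ≈ 14.32.

14.32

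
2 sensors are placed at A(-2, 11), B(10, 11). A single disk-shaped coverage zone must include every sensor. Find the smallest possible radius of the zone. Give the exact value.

6

The smallest circle enclosing two points has them as diameter endpoints.
Centre = midpoint = (4, 11); r² = |AB|²/4 = 144/4 = 36.
r = √36 = 6.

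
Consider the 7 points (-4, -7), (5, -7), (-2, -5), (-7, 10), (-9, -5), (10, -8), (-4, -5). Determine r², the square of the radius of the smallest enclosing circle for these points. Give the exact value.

153.25

The farthest pair is (-7, 10)–(10, -8) with squared distance 613. The circle on this segment as diameter has centre (1.5, 1) and r² = 613/4 = 153.25.
Check (-4, -7): distance² to centre = 94.25 ≤ 153.25, so it lies inside.
All remaining points lie in this disk, and no smaller disk contains both endpoints, so this is the minimum enclosing circle.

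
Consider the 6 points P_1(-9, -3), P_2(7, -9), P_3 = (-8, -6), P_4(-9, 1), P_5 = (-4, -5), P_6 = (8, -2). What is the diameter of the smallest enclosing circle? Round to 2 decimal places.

18.87

A smallest enclosing disk is always determined by at most three of the input points on its boundary.
The farthest pair is P_2–P_4 with squared distance 356. The circle on this segment as diameter has centre (-1, -4) and r² = 356/4 = 89.
Check P_1: distance² to centre = 65 ≤ 89, so it lies inside.
All remaining points lie in this disk, and no smaller disk contains both endpoints, so this is the minimum enclosing circle.
Diameter = 2r = 2√89 ≈ 18.87.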